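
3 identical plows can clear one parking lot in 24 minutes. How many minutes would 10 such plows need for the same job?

36/5 minutes

Total work is 3·24 = 72 plow-minutes.
With 10 plows: 72/10 = 36/5 minutes.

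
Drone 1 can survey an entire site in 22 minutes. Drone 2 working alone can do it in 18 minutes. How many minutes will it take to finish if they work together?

Combined rate: 1/22 + 1/18 = (9 + 11)/198 = 20/198 = 10/99 per minute.
Time = 1 ÷ (10/99) = 99/10 minutes.

99/10 minutes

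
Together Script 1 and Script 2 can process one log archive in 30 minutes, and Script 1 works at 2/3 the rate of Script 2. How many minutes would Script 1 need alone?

75 minutes

Let Script 2's rate be r; then Script 1's rate is (2/3)r, so together (2/3 + 1)r = (5/3)r = 1/30.
Thus r = 1/50 per minute.
Script 2 alone: 50 minutes; Script 1 alone: 75 minutes.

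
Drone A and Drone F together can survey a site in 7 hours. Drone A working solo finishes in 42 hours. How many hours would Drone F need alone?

Combined rate is 1/7 per hour.
Known contribution: 1/42 per hour.
So Drone F's rate is 1/7 − 1/42 = 5/42, meaning 42/5 hours alone.

42/5 hours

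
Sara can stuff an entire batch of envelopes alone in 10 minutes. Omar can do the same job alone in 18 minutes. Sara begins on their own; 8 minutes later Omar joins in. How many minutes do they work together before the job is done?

In the first 8 minutes Sara alone does 8/10 = 4/5 of the job, leaving 1/5.
Once everyone is working, combined rate: 1/10 + 1/18 = (9 + 5)/90 = 14/90 = 7/45 per minute.
Remaining 1/5 at 7/45 per minute takes 9/7 minutes.

9/7 minutes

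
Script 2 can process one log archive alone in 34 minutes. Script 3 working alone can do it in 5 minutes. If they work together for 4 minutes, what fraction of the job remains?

7/85

Combined rate: 1/34 + 1/5 = (5 + 34)/170 = 39/170 per minute.
In 4 minutes they complete 4·39/170 = 78/85 of the job.
So 7/85 remains.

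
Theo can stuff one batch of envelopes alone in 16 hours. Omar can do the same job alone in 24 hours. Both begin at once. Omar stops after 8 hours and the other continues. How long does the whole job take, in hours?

In the first 8 hours the combined rate is 5/48, so 5/6 of the job is done, leaving 1/6.
After Omar leaves the rate is 1/16 per hour; the remaining 1/6 takes 8/3 hours.
Total = 8 + 8/3 = 32/3 hours.

32/3 hours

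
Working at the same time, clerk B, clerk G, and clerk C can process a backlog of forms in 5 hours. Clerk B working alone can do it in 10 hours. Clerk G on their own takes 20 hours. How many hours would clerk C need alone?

Combined rate is 1/5 per hour.
Known contribution: 1/10 + 1/20 = (2 + 1)/20 = 3/20 per hour.
So clerk C's rate is 1/5 − 3/20 = 1/20, meaning 20 hours alone.

20 hours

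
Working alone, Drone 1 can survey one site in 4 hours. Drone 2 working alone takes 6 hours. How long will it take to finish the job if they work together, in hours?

Combined rate: 1/4 + 1/6 = (3 + 2)/12 = 5/12 per hour.
Time = 1 ÷ (5/12) = 12/5 hours.

12/5 hours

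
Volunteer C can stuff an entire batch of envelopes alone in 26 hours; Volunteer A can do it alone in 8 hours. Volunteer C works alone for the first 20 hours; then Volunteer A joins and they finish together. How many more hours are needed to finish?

In 20 hours Volunteer C does 20/26 = 10/13 of the job, leaving 3/13.
Volunteer C and Volunteer A together work at 17/104 per hour, so finishing takes 3/13 ÷ 17/104 = 24/17 hours.

24/17 hours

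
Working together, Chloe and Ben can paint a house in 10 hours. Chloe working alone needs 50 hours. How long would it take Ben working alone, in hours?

25/2 hours

Combined rate is 1/10 per hour.
Known contribution: 1/50 per hour.
So Ben's rate is 1/10 − 1/50 = 2/25, meaning 25/2 hours alone.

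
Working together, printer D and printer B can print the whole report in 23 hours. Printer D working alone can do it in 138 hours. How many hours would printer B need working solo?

Combined rate is 1/23 per hour.
Known contribution: 1/138 per hour.
So printer B's rate is 1/23 − 1/138 = 5/138, meaning 138/5 hours alone.

138/5 hours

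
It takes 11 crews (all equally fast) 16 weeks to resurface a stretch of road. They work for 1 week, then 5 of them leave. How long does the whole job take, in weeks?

57/2 weeks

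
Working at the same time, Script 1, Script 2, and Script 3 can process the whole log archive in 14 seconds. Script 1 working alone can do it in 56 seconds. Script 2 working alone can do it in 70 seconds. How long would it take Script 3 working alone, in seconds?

Combined rate is 1/14 per second.
Known contribution: 1/56 + 1/70 = (5 + 4)/280 = 9/280 per second.
So Script 3's rate is 1/14 − 9/280 = 11/280, meaning 280/11 seconds alone.

280/11 seconds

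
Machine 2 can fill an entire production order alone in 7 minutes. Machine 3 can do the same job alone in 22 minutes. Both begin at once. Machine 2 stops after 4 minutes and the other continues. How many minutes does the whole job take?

66/7 minutes

In the first 4 minutes the combined rate is 29/154, so 58/77 of the job is done, leaving 19/77.
After Machine 2 leaves the rate is 1/22 per minute; the remaining 19/77 takes 38/7 minutes.
Total = 4 + 38/7 = 66/7 minutes.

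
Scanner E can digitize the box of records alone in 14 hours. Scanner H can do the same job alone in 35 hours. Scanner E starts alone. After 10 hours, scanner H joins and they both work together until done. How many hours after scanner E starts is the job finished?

90/7 hours

In the first 10 hours scanner E alone does 10/14 = 5/7 of the job, leaving 2/7.
Once everyone is working, combined rate: 1/14 + 1/35 = (5 + 2)/70 = 7/70 = 1/10 per hour.
Remaining 2/7 at 1/10 per hour takes 20/7 hours.
Total from the start = 10 + 20/7 = 90/7 hours.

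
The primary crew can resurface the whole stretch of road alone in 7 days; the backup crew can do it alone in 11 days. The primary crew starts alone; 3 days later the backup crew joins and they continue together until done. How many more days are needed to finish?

22/9 days

In 3 days the primary crew does 3/7 of the job, leaving 4/7.
The primary crew and the backup crew together work at 18/77 per day, so finishing takes 4/7 ÷ 18/77 = 22/9 days.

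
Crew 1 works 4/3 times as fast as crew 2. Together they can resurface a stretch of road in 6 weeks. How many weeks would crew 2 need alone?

Let crew 2's rate be r; then crew 1's rate is (4/3)r, so together (4/3 + 1)r = (7/3)r = 1/6.
Thus r = 1/14 per week.
Crew 2 alone: 14 weeks; crew 1 alone: 21/2 weeks.

14 weeks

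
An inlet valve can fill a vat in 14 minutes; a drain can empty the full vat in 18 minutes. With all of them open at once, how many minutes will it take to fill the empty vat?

63 minutes

Net rate = 1/14 − 1/18 = (9 − 7)/126 = 2/126 = 1/63 per minute.
Filling time = 1 ÷ (1/63) = 63 minutes.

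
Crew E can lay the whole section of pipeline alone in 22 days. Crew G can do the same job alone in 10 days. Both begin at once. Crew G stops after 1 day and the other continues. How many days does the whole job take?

In the first 1 day the combined rate is 8/55, so 8/55 of the job is done, leaving 47/55.
After Crew G leaves the rate is 1/22 per day; the remaining 47/55 takes 94/5 days.
Total = 1 + 94/5 = 99/5 days.

99/5 days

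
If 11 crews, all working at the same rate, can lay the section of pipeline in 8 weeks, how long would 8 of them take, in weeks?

11 weeks

Total work is 11·8 = 88 crew-weeks.
With 8 crews: 88/8 = 11 weeks.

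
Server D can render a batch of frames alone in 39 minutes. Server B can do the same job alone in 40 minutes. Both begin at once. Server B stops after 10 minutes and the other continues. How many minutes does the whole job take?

117/4 minutes

In the first 10 minutes the combined rate is 79/1560, so 79/156 of the job is done, leaving 77/156.
After server B leaves the rate is 1/39 per minute; the remaining 77/156 takes 77/4 minutes.
Total = 10 + 77/4 = 117/4 minutes.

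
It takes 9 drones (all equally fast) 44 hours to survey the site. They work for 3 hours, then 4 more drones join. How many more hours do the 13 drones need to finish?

One drone does 1/396 of the job per hour.
After 3 hours with 9 drones, 3/44 is done (41/44 left).
With 13 drones the rate is 13/396, so the rest takes 41/44 ÷ 13/396 = 369/13 hours.

369/13 hours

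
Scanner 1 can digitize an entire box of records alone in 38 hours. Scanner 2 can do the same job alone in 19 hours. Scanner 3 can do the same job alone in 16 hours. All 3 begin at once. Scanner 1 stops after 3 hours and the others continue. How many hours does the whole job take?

In the first 3 hours the combined rate is 43/304, so 129/304 of the job is done, leaving 175/304.
After scanner 1 leaves the rate is 35/304 per hour; the remaining 175/304 takes 5 hours.
Total = 3 + 5 = 8 hours.

8 hours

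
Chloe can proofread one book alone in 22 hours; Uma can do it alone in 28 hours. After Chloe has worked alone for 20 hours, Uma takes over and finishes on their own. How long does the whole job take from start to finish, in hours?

248/11 hours

In 20 hours Chloe does 20/22 = 10/11 of the job, leaving 1/11.
Uma works at 1/28 per hour, so finishing takes 1/11 ÷ 1/28 = 28/11 hours.
Total time = 20 + 28/11 = 248/11 hours.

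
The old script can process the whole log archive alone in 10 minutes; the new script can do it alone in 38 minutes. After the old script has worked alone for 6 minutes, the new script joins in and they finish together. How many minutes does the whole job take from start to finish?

In 6 minutes the old script does 6/10 = 3/5 of the job, leaving 2/5.
The old script and the new script together work at 12/95 per minute, so finishing takes 2/5 ÷ 12/95 = 19/6 minutes.
Total time = 6 + 19/6 = 55/6 minutes.

55/6 minutes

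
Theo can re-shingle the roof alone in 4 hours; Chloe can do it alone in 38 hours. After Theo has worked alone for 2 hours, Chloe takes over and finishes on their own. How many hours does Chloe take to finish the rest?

In 2 hours Theo does 2/4 = 1/2 of the job, leaving 1/2.
Chloe works at 1/38 per hour, so finishing takes 1/2 ÷ 1/38 = 19 hours.

19 hours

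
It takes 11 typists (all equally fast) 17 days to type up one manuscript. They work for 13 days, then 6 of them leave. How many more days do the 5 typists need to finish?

44/5 days

One typist does 1/187 of the job per day.
After 13 days with 11 typists, 13/17 is done (4/17 left).
With 5 typists the rate is 5/187, so the rest takes 4/17 ÷ 5/187 = 44/5 days.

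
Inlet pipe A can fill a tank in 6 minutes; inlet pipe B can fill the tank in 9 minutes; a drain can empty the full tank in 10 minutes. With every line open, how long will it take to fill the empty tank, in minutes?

45/8 minutes

Net rate = 1/6 + 1/9 − 1/10 = (15 + 10 − 9)/90 = 16/90 = 8/45 per minute.
Filling time = 1 ÷ (8/45) = 45/8 minutes.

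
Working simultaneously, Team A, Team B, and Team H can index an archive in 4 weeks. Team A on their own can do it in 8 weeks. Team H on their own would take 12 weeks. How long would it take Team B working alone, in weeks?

24 weeks

Combined rate is 1/4 per week.
Known contribution: 1/8 + 1/12 = (3 + 2)/24 = 5/24 per week.
So Team B's rate is 1/4 − 5/24 = 1/24, meaning 24 weeks alone.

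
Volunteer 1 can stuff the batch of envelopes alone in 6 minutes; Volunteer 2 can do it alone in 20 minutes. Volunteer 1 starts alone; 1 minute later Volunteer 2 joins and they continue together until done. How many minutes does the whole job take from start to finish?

In 1 minute Volunteer 1 does 1/6 of the job, leaving 5/6.
Volunteer 1 and Volunteer 2 together work at 13/60 per minute, so finishing takes 5/6 ÷ 13/60 = 50/13 minutes.
Total time = 1 + 50/13 = 63/13 minutes.

63/13 minutes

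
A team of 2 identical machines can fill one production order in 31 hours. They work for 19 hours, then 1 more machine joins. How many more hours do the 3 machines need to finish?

One machine does 1/62 of the job per hour.
After 19 hours with 2 machines, 19/31 is done (12/31 left).
With 3 machines the rate is 3/62, so the rest takes 12/31 ÷ 3/62 = 8 hours.

8 hours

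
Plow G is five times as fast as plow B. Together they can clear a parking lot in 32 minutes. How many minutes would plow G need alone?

Let plow B's rate be r; then plow G's rate is 5r, so together (5 + 1)r = 6r = 1/32.
Thus r = 1/192 per minute.
Plow B alone: 192 minutes; plow G alone: 192/5 minutes.

192/5 minutes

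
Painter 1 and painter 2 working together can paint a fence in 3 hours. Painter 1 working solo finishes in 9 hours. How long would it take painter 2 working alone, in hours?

9/2 hours

Combined rate is 1/3 per hour.
Known contribution: 1/9 per hour.
So painter 2's rate is 1/3 − 1/9 = 2/9, meaning 9/2 hours alone.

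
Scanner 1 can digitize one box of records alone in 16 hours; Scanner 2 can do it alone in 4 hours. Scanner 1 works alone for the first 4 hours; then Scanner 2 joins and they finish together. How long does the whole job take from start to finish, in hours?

In 4 hours Scanner 1 does 4/16 = 1/4 of the job, leaving 3/4.
Scanner 1 and Scanner 2 together work at 5/16 per hour, so finishing takes 3/4 ÷ 5/16 = 12/5 hours.
Total time = 4 + 12/5 = 32/5 hours.

32/5 hours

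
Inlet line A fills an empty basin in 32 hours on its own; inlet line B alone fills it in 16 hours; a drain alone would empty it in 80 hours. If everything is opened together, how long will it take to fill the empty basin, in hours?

160/13 hours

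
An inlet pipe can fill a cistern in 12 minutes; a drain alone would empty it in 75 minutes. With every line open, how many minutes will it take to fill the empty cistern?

Net rate = 1/12 − 1/75 = (25 − 4)/300 = 21/300 = 7/100 per minute.
Filling time = 1 ÷ (7/100) = 100/7 minutes.

100/7 minutes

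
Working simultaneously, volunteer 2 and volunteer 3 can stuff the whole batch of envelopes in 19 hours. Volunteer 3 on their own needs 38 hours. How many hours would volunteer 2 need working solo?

38 hours

Combined rate is 1/19 per hour.
Known contribution: 1/38 per hour.
So volunteer 2's rate is 1/19 − 1/38 = 1/38, meaning 38 hours alone.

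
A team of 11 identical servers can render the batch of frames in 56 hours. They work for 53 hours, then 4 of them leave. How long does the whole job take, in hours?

404/7 hours

One server does 1/616 of the job per hour.
After 53 hours with 11 servers, 53/56 is done (3/56 left).
With 7 servers the rate is 7/616 = 1/88, so the rest takes 3/56 ÷ 1/88 = 33/7 hours.
Total = 53 + 33/7 = 404/7 hours.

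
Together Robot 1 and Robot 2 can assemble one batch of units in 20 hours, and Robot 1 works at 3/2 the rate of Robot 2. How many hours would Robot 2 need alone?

50 hours

Let Robot 2's rate be r; then Robot 1's rate is (3/2)r, so together (3/2 + 1)r = (5/2)r = 1/20.
Thus r = 1/50 per hour.
Robot 2 alone: 50 hours; Robot 1 alone: 100/3 hours.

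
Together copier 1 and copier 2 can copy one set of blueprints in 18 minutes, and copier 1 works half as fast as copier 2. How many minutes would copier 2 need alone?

Let copier 2's rate be r; then copier 1's rate is (1/2)r, so together (1/2 + 1)r = (3/2)r = 1/18.
Thus r = 1/27 per minute.
Copier 2 alone: 27 minutes; copier 1 alone: 54 minutes.

27 minutes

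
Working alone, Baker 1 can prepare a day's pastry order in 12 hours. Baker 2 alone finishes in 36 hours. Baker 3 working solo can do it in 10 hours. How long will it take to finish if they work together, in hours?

90/19 hours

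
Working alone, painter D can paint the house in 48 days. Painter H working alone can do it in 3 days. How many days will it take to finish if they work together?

Combined rate: 1/48 + 1/3 = (1 + 16)/48 = 17/48 per day.
Time = 1 ÷ (17/48) = 48/17 days.

48/17 days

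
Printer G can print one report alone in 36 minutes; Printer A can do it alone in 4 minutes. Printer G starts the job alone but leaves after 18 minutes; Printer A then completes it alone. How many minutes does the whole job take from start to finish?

20 minutes

In 18 minutes Printer G does 18/36 = 1/2 of the job, leaving 1/2.
Printer A works at 1/4 per minute, so finishing takes 1/2 ÷ 1/4 = 2 minutes.
Total time = 18 + 2 = 20 minutes.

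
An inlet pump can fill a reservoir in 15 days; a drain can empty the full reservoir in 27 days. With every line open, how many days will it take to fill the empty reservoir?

Net rate = 1/15 − 1/27 = (9 − 5)/135 = 4/135 per day.
Filling time = 1 ÷ (4/135) = 135/4 days.

135/4 days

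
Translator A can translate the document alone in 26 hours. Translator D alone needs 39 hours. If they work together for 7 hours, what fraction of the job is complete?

35/78

Combined rate: 1/26 + 1/39 = (3 + 2)/78 = 5/78 per hour.
In 7 hours they complete 7·5/78 = 35/78 of the job.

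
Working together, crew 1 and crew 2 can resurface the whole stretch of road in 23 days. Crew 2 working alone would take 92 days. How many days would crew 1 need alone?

92/3 days

Combined rate is 1/23 per day.
Known contribution: 1/92 per day.
So crew 1's rate is 1/23 − 1/92 = 3/92, meaning 92/3 days alone.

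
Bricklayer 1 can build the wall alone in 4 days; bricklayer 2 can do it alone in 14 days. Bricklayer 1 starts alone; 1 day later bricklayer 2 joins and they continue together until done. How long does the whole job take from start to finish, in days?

10/3 days

In 1 day bricklayer 1 does 1/4 of the job, leaving 3/4.
Bricklayer 1 and bricklayer 2 together work at 9/28 per day, so finishing takes 3/4 ÷ 9/28 = 7/3 days.
Total time = 1 + 7/3 = 10/3 days.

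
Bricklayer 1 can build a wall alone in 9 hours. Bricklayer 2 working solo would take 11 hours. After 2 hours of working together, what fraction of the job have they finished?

Combined rate: 1/9 + 1/11 = (11 + 9)/99 = 20/99 per hour.
In 2 hours they complete 2·20/99 = 40/99 of the job.

40/99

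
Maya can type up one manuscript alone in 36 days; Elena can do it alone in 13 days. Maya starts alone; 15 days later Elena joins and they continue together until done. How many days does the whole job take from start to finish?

144/7 days

In 15 days Maya does 15/36 = 5/12 of the job, leaving 7/12.
Maya and Elena together work at 49/468 per day, so finishing takes 7/12 ÷ 49/468 = 39/7 days.
Total time = 15 + 39/7 = 144/7 days.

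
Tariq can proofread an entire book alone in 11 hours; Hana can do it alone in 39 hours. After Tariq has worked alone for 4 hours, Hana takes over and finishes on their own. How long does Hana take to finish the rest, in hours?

273/11 hours

In 4 hours Tariq does 4/11 of the job, leaving 7/11.
Hana works at 1/39 per hour, so finishing takes 7/11 ÷ 1/39 = 273/11 hours.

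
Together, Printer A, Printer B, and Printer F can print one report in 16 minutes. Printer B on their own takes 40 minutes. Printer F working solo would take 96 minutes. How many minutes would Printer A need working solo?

Combined rate is 1/16 per minute.
Known contribution: 1/40 + 1/96 = (12 + 5)/480 = 17/480 per minute.
So Printer A's rate is 1/16 − 17/480 = 13/480, meaning 480/13 minutes alone.

480/13 minutes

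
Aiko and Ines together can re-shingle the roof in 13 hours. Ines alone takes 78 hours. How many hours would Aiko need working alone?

78/5 hours

Combined rate is 1/13 per hour.
Known contribution: 1/78 per hour.
So Aiko's rate is 1/13 − 1/78 = 5/78, meaning 78/5 hours alone.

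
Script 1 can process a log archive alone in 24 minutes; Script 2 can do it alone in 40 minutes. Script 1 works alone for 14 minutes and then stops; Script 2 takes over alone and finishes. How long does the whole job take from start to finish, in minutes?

92/3 minutes

In 14 minutes Script 1 does 14/24 = 7/12 of the job, leaving 5/12.
Script 2 works at 1/40 per minute, so finishing takes 5/12 ÷ 1/40 = 50/3 minutes.
Total time = 14 + 50/3 = 92/3 minutes.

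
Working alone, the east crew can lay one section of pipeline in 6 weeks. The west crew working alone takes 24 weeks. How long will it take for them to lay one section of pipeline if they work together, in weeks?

Combined rate: 1/6 + 1/24 = (4 + 1)/24 = 5/24 per week.
Time = 1 ÷ (5/24) = 24/5 weeks.

24/5 weeks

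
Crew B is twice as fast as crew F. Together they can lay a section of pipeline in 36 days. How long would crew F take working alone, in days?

108 days

Let crew F's rate be r; then crew B's rate is 2r, so together (2 + 1)r = 3r = 1/36.
Thus r = 1/108 per day.
Crew F alone: 108 days; crew B alone: 54 days.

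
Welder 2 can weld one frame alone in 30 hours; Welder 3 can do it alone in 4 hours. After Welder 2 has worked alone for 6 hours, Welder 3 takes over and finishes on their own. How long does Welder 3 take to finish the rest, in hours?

16/5 hours

In 6 hours Welder 2 does 6/30 = 1/5 of the job, leaving 4/5.
Welder 3 works at 1/4 per hour, so finishing takes 4/5 ÷ 1/4 = 16/5 hours.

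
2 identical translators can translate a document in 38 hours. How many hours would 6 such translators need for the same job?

Total work is 2·38 = 76 translator-hours.
With 6 translators: 76/6 = 38/3 hours.

38/3 hours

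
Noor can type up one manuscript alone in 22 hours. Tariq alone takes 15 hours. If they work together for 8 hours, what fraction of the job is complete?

148/165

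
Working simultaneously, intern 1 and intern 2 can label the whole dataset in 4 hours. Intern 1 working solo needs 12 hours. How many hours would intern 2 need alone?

6 hours

Combined rate is 1/4 per hour.
Known contribution: 1/12 per hour.
So intern 2's rate is 1/4 − 1/12 = 1/6, meaning 6 hours alone.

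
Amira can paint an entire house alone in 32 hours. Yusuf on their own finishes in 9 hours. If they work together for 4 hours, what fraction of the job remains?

Combined rate: 1/32 + 1/9 = (9 + 32)/288 = 41/288 per hour.
In 4 hours they complete 4·41/288 = 41/72 of the job.
So 31/72 remains.

31/72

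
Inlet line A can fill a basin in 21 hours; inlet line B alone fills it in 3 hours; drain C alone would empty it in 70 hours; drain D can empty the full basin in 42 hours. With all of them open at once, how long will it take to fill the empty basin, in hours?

35/12 hours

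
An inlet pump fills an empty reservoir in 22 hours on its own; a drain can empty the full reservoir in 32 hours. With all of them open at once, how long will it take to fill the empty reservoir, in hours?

Net rate = 1/22 − 1/32 = (16 − 11)/352 = 5/352 per hour.
Filling time = 1 ÷ (5/352) = 352/5 hours.

352/5 hours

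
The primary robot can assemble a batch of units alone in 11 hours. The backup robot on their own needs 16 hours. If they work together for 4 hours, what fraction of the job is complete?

27/44

Combined rate: 1/11 + 1/16 = (16 + 11)/176 = 27/176 per hour.
In 4 hours they complete 4·27/176 = 27/44 of the job.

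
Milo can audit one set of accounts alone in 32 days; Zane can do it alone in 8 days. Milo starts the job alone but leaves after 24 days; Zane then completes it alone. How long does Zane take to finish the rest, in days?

In 24 days Milo does 24/32 = 3/4 of the job, leaving 1/4.
Zane works at 1/8 per day, so finishing takes 1/4 ÷ 1/8 = 2 days.

2 days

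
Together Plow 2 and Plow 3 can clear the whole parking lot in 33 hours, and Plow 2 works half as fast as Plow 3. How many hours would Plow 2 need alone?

99 hours

Let Plow 3's rate be r; then Plow 2's rate is (1/2)r, so together (1/2 + 1)r = (3/2)r = 1/33.
Thus r = 2/99 per hour.
Plow 3 alone: 99/2 hours; Plow 2 alone: 99 hours.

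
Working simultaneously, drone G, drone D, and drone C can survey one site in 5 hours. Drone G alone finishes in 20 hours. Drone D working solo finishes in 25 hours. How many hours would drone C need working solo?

100/11 hours

Combined rate is 1/5 per hour.
Known contribution: 1/20 + 1/25 = (5 + 4)/100 = 9/100 per hour.
So drone C's rate is 1/5 − 9/100 = 11/100, meaning 100/11 hours alone.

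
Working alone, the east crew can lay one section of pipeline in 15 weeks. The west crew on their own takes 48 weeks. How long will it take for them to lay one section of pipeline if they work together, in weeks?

Combined rate: 1/15 + 1/48 = (16 + 5)/240 = 21/240 = 7/80 per week.
Time = 1 ÷ (7/80) = 80/7 weeks.

80/7 weeks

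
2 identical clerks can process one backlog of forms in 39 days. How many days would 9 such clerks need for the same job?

Total work is 2·39 = 78 clerk-days.
With 9 clerks: 78/9 = 26/3 days.

26/3 days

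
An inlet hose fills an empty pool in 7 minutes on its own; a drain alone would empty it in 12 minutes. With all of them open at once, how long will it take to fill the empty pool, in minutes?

Net rate = 1/7 − 1/12 = (12 − 7)/84 = 5/84 per minute.
Filling time = 1 ÷ (5/84) = 84/5 minutes.

84/5 minutes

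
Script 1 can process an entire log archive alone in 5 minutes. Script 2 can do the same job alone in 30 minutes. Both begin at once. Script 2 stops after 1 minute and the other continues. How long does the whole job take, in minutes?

In the first 1 minute the combined rate is 7/30, so 7/30 of the job is done, leaving 23/30.
After script 2 leaves the rate is 1/5 per minute; the remaining 23/30 takes 23/6 minutes.
Total = 1 + 23/6 = 29/6 minutes.

29/6 minutes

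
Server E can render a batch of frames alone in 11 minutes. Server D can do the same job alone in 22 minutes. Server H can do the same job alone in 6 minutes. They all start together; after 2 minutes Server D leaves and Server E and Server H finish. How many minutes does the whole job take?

In the first 2 minutes the combined rate is 10/33, so 20/33 of the job is done, leaving 13/33.
After Server D leaves the rate is 17/66 per minute; the remaining 13/33 takes 26/17 minutes.
Total = 2 + 26/17 = 60/17 minutes.

60/17 minutes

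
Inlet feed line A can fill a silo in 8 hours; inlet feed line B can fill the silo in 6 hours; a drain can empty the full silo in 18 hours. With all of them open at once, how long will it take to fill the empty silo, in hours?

Net rate = 1/8 + 1/6 − 1/18 = (9 + 12 − 4)/72 = 17/72 per hour.
Filling time = 1 ÷ (17/72) = 72/17 hours.

72/17 hours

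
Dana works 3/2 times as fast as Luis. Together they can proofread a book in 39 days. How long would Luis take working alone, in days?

195/2 days

Let Luis's rate be r; then Dana's rate is (3/2)r, so together (3/2 + 1)r = (5/2)r = 1/39.
Thus r = 2/195 per day.
Luis alone: 195/2 days; Dana alone: 65 days.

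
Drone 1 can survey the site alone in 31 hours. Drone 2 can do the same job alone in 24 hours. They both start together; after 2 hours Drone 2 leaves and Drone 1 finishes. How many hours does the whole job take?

In the first 2 hours the combined rate is 55/744, so 55/372 of the job is done, leaving 317/372.
After Drone 2 leaves the rate is 1/31 per hour; the remaining 317/372 takes 317/12 hours.
Total = 2 + 317/12 = 341/12 hours.

341/12 hours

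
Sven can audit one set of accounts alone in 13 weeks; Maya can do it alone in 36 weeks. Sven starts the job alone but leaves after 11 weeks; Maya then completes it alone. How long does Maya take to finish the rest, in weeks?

In 11 weeks Sven does 11/13 of the job, leaving 2/13.
Maya works at 1/36 per week, so finishing takes 2/13 ÷ 1/36 = 72/13 weeks.

72/13 weeks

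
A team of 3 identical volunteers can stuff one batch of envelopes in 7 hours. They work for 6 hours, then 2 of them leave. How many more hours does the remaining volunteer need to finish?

3 hours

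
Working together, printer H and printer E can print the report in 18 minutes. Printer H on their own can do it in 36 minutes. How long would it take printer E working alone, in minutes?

Combined rate is 1/18 per minute.
Known contribution: 1/36 per minute.
So printer E's rate is 1/18 − 1/36 = 1/36, meaning 36 minutes alone.

36 minutes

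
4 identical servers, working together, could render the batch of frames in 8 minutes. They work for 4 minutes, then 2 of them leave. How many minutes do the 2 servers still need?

One server does 1/32 of the job per minute.
After 4 minutes with 4 servers, 1/2 is done (1/2 left).
With 2 servers the rate is 2/32 = 1/16, so the rest takes 1/2 ÷ 1/16 = 8 minutes.

8 minutes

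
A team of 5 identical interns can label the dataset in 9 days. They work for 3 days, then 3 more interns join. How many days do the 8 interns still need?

15/4 days

One intern does 1/45 of the job per day.
After 3 days with 5 interns, 1/3 is done (2/3 left).
With 8 interns the rate is 8/45, so the rest takes 2/3 ÷ 8/45 = 15/4 days.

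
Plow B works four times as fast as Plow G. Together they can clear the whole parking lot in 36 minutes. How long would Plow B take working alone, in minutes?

Let Plow G's rate be r; then Plow B's rate is 4r, so together (4 + 1)r = 5r = 1/36.
Thus r = 1/180 per minute.
Plow G alone: 180 minutes; Plow B alone: 45 minutes.

45 minutes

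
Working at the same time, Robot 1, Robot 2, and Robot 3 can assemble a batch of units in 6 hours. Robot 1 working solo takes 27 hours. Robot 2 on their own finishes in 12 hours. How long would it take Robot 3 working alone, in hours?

Combined rate is 1/6 per hour.
Known contribution: 1/27 + 1/12 = (4 + 9)/108 = 13/108 per hour.
So Robot 3's rate is 1/6 − 13/108 = 5/108, meaning 108/5 hours alone.

108/5 hours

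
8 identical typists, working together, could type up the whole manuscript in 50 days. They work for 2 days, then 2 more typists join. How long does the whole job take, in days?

202/5 days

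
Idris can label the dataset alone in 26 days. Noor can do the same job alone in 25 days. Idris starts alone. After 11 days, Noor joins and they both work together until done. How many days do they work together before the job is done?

In the first 11 days Idris alone does 11/26 of the job, leaving 15/26.
Once everyone is working, combined rate: 1/26 + 1/25 = (25 + 26)/650 = 51/650 per day.
Remaining 15/26 at 51/650 per day takes 125/17 days.

125/17 days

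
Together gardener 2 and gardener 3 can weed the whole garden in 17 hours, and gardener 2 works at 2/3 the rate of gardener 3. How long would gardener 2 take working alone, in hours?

85/2 hours

Let gardener 3's rate be r; then gardener 2's rate is (2/3)r, so together (2/3 + 1)r = (5/3)r = 1/17.
Thus r = 3/85 per hour.
Gardener 3 alone: 85/3 hours; gardener 2 alone: 85/2 hours.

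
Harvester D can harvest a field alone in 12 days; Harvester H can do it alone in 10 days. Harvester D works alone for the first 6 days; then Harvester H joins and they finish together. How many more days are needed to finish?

30/11 days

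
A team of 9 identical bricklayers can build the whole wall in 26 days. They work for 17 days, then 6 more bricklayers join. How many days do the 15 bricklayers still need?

27/5 days

One bricklayer does 1/234 of the job per day.
After 17 days with 9 bricklayers, 17/26 is done (9/26 left).
With 15 bricklayers the rate is 15/234 = 5/78, so the rest takes 9/26 ÷ 5/78 = 27/5 days.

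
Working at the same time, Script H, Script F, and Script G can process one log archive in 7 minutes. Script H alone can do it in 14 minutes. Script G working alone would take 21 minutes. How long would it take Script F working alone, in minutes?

42 minutes

Combined rate is 1/7 per minute.
Known contribution: 1/14 + 1/21 = (3 + 2)/42 = 5/42 per minute.
So Script F's rate is 1/7 − 5/42 = 1/42, meaning 42 minutes alone.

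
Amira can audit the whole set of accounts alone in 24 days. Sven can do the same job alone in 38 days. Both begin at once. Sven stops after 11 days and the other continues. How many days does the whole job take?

324/19 days

In the first 11 days the combined rate is 31/456, so 341/456 of the job is done, leaving 115/456.
After Sven leaves the rate is 1/24 per day; the remaining 115/456 takes 115/19 days.
Total = 11 + 115/19 = 324/19 days.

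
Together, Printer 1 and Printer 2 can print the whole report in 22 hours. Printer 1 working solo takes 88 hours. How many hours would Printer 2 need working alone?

88/3 hours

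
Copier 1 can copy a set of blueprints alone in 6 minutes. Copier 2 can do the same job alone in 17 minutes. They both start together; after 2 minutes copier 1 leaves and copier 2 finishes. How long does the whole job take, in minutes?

34/3 minutes

In the first 2 minutes the combined rate is 23/102, so 23/51 of the job is done, leaving 28/51.
After copier 1 leaves the rate is 1/17 per minute; the remaining 28/51 takes 28/3 minutes.
Total = 2 + 28/3 = 34/3 minutes.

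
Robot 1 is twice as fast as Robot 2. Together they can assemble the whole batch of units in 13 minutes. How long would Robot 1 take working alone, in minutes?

Let Robot 2's rate be r; then Robot 1's rate is 2r, so together (2 + 1)r = 3r = 1/13.
Thus r = 1/39 per minute.
Robot 2 alone: 39 minutes; Robot 1 alone: 39/2 minutes.

39/2 minutes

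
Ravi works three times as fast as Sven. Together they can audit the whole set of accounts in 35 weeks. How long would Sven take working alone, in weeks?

Let Sven's rate be r; then Ravi's rate is 3r, so together (3 + 1)r = 4r = 1/35.
Thus r = 1/140 per week.
Sven alone: 140 weeks; Ravi alone: 140/3 weeks.

140 weeks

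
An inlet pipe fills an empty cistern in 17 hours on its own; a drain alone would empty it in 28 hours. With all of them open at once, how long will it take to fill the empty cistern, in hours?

476/11 hours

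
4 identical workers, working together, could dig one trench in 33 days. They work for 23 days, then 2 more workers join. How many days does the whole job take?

89/3 days

One worker does 1/132 of the job per day.
After 23 days with 4 workers, 23/33 is done (10/33 left).
With 6 workers the rate is 6/132 = 1/22, so the rest takes 10/33 ÷ 1/22 = 20/3 days.
Total = 23 + 20/3 = 89/3 days.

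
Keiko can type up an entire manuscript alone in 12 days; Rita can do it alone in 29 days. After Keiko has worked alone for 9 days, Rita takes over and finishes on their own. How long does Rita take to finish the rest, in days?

29/4 days

In 9 days Keiko does 9/12 = 3/4 of the job, leaving 1/4.
Rita works at 1/29 per day, so finishing takes 1/4 ÷ 1/29 = 29/4 days.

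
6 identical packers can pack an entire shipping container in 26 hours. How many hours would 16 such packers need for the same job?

Total work is 6·26 = 156 packer-hours.
With 16 packers: 156/16 = 39/4 hours.

39/4 hours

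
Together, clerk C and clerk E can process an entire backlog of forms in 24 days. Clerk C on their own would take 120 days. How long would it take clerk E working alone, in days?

30 days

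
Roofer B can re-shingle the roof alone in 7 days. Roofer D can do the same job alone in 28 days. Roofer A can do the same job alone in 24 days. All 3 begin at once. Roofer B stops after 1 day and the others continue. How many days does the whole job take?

In the first 1 day the combined rate is 37/168, so 37/168 of the job is done, leaving 131/168.
After Roofer B leaves the rate is 13/168 per day; the remaining 131/168 takes 131/13 days.
Total = 1 + 131/13 = 144/13 days.

144/13 days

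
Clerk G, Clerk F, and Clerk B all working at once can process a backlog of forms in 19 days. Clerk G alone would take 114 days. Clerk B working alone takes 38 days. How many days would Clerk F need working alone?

57 days

Combined rate is 1/19 per day.
Known contribution: 1/114 + 1/38 = (1 + 3)/114 = 4/114 = 2/57 per day.
So Clerk F's rate is 1/19 − 2/57 = 1/57, meaning 57 days alone.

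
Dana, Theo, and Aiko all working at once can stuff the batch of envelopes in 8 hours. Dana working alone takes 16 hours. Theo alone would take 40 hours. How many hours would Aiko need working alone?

Combined rate is 1/8 per hour.
Known contribution: 1/16 + 1/40 = (5 + 2)/80 = 7/80 per hour.
So Aiko's rate is 1/8 − 7/80 = 3/80, meaning 80/3 hours alone.

80/3 hours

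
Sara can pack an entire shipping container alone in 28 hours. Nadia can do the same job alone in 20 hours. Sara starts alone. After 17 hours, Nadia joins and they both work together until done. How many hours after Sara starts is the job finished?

In the first 17 hours Sara alone does 17/28 of the job, leaving 11/28.
Once everyone is working, combined rate: 1/28 + 1/20 = (5 + 7)/140 = 12/140 = 3/35 per hour.
Remaining 11/28 at 3/35 per hour takes 55/12 hours.
Total from the start = 17 + 55/12 = 259/12 hours.

259/12 hours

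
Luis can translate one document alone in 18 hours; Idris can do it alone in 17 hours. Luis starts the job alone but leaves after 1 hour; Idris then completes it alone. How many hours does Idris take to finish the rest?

289/18 hours

In 1 hour Luis does 1/18 of the job, leaving 17/18.
Idris works at 1/17 per hour, so finishing takes 17/18 ÷ 1/17 = 289/18 hours.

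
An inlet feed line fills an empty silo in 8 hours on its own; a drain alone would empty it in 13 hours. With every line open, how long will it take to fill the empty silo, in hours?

104/5 hours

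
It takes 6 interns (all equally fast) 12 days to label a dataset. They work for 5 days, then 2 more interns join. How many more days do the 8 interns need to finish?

21/4 days

One intern does 1/72 of the job per day.
After 5 days with 6 interns, 5/12 is done (7/12 left).
With 8 interns the rate is 8/72 = 1/9, so the rest takes 7/12 ÷ 1/9 = 21/4 days.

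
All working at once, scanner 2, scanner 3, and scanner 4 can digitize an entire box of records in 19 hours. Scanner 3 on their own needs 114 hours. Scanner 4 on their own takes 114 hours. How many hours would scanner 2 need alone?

57/2 hours

Combined rate is 1/19 per hour.
Known contribution: 1/114 + 1/114 = (1 + 1)/114 = 2/114 = 1/57 per hour.
So scanner 2's rate is 1/19 − 1/57 = 2/57, meaning 57/2 hours alone.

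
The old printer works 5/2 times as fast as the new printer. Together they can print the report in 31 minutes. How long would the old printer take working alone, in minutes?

217/5 minutes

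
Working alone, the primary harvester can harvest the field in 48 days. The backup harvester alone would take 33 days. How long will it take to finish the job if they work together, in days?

With two workers the combined time is the product over the sum: 48·33/(48+33) = 1584/81 = 176/9 days.

176/9 days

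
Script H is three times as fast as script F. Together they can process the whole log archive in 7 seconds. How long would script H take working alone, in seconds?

Let script F's rate be r; then script H's rate is 3r, so together (3 + 1)r = 4r = 1/7.
Thus r = 1/28 per second.
Script F alone: 28 seconds; script H alone: 28/3 seconds.

28/3 seconds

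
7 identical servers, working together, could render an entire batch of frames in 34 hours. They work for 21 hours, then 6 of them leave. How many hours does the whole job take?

One server does 1/238 of the job per hour.
After 21 hours with 7 servers, 21/34 is done (13/34 left).
With 1 server the rate is 1/238, so the rest takes 13/34 ÷ 1/238 = 91 hours.
Total = 21 + 91 = 112 hours.

112 hours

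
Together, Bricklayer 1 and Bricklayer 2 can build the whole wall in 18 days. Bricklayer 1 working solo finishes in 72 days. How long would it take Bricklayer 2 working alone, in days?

24 days

Combined rate is 1/18 per day.
Known contribution: 1/72 per day.
So Bricklayer 2's rate is 1/18 − 1/72 = 1/24, meaning 24 days alone.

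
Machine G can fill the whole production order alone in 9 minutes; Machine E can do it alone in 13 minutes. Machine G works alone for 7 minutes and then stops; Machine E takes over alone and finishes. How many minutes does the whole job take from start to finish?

In 7 minutes Machine G does 7/9 of the job, leaving 2/9.
Machine E works at 1/13 per minute, so finishing takes 2/9 ÷ 1/13 = 26/9 minutes.
Total time = 7 + 26/9 = 89/9 minutes.

89/9 minutes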